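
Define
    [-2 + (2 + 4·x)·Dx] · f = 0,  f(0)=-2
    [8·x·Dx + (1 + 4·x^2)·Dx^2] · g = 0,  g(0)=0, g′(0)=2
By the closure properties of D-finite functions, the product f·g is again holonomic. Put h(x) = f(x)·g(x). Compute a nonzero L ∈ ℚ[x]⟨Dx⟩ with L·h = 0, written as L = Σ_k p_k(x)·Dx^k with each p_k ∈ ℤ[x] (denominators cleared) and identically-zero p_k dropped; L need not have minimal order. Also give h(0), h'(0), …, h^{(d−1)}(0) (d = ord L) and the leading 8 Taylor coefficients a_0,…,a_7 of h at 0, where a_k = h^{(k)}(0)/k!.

L = (3 - 8·x - 4·x^2) + (-2 + 4·x + 24·x^2 + 16·x^3)·Dx + (1 + 4·x + 8·x^2 + 16·x^3 + 16·x^4)·Dx^2  (order 2).
h: a_k = 0, -4, -4, 22/3, 10/3, -389/30, -409/30, 18853/420, …
ICs: h(0) = 0, h′(0) = -4.

f: a_k = -2, -2, 1, -1, 5/4, -7/4, 21/8, -33/8, …
g: a_k = 0, 2, 0, -8/3, 0, 32/5, 0, -128/7, …
h₀=f·g: eliminate ⇒ L₀, order ≤ 1·2.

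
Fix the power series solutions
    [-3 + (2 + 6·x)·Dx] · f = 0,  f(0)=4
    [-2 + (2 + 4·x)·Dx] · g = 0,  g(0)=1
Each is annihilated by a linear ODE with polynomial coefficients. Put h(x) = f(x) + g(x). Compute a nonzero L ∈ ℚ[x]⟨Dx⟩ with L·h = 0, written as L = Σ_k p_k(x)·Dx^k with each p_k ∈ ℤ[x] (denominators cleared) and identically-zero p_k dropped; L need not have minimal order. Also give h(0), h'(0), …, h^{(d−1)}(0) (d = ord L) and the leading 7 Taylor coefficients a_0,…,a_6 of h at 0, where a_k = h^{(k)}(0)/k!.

f: a_k = 4, 6, -9/2, 27/4, -405/32, 1701/64, -15309/256, …
g: a_k = 1, 1, -1/2, 1/2, -5/8, 7/8, -21/16, …
L₀ := lclm(L_f,L_g); ord L₀ ≤ 1+1.
L = -3 + (5 + 12·x)·Dx + (2 + 10·x + 12·x^2)·Dx^2  (order 2).
h: a_k = 5, 7, -5, 29/4, -425/32, 1757/64, -15645/256, …
ICs: h(0) = 5, h′(0) = 7.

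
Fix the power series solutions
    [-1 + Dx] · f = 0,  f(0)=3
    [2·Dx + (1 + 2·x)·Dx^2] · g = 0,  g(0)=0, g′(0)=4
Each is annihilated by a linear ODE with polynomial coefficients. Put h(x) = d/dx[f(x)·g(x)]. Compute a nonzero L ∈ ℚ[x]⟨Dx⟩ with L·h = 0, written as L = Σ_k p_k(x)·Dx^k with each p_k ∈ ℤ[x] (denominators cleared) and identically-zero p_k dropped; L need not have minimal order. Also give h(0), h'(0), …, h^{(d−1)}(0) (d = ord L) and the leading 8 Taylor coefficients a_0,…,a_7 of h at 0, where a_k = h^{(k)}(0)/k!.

f: a_k = 3, 3, 3/2, 1/2, 1/8, 1/40, 1/240, 1/1680, …
g: a_k = 0, 4, -4, 16/3, -8, 64/5, -64/3, 256/7, …
f·g: L₀ = L_f ⊗_s L_g, ord ≤ 1·2.
Differentiate: ansatz ord ≤ ord L₀ ⇒ L.
L = (5 - 4·x + 4·x^2) + (-4 + 4·x - 8·x^2)·Dx + (-1 + 4·x^2)·Dx^2  (order 2).
h: a_k = 12, 0, 30, -48, 209/2, -212, 25829/60, -13052/15, …
ICs: h(0) = 12, h′(0) = 0.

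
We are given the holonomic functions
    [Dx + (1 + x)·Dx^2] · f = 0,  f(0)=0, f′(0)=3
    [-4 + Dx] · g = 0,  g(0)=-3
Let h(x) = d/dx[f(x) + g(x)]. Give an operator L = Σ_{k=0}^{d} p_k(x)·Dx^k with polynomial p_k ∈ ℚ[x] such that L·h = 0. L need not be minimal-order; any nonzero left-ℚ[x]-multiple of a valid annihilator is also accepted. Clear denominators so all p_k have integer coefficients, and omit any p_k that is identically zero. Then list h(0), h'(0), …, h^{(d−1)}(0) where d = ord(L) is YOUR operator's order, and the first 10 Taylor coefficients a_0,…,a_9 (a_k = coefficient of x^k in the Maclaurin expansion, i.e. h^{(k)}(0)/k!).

L = (-24 - 16·x) + (-14 - 32·x - 16·x^2)·Dx + (5 + 9·x + 4·x^2)·Dx^2  (order 2).
h: a_k = -9, -51, -93, -131, -125, -527/5, -979/15, -4411/105, -1733/105, -11027/945, …
ICs: h(0) = -9, h′(0) = -51.

f: a_k = 0, 3, -3/2, 1, -3/4, 3/5, -1/2, 3/7, -3/8, 1/3, …
g: a_k = -3, -12, -24, -32, -32, -128/5, -256/15, -1024/105, -512/105, -2048/945, …
h₀=f+g: left-lcm gives L₀, ord ≤ 3.
h₀' ⇒ L via d/dx closure of L₀.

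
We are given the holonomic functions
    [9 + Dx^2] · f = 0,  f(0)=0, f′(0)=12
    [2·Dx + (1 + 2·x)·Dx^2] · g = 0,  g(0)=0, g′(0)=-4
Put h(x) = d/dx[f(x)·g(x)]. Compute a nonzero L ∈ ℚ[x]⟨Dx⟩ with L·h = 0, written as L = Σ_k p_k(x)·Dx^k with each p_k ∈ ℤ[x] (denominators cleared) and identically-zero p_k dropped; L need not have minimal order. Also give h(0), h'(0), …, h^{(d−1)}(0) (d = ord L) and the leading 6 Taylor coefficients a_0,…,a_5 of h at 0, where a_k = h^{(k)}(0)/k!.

L = (-1890 - 5103·x + 24057·x^2 + 163296·x^3 + 344088·x^4 + 314928·x^5 + 104976·x^6) + (-297 + 1998·x + 19440·x^2 + 51840·x^3 + 58320·x^4 + 23328·x^5)·Dx + (-147 + 738·x + 11106·x^2 + 44064·x^3 + 80352·x^4 + 69984·x^5 + 23328·x^6)·Dx^2 + (-33 + 222·x + 2160·x^2 + 5760·x^3 + 6480·x^4 + 2592·x^5)·Dx^3 + (7 + 145·x + 937·x^2 + 2880·x^3 + 4680·x^4 + 3888·x^5 + 1296·x^6)·Dx^4  (order 4).
h: a_k = 0, -96, 144, 32, 120, -540, …
ICs: h(0) = 0, h′(0) = -96, h′′(0) = 288, h′′′(0) = 192.

f: a_k = 0, 12, 0, -18, 0, 81/10, …
g: a_k = 0, -4, 4, -16/3, 8, -64/5, …
L₀ := L_f ⊗_s L_g (sym. prod.), ord ≤ 4.
h=h₀': d/dx-closure on L₀ ⇒ L.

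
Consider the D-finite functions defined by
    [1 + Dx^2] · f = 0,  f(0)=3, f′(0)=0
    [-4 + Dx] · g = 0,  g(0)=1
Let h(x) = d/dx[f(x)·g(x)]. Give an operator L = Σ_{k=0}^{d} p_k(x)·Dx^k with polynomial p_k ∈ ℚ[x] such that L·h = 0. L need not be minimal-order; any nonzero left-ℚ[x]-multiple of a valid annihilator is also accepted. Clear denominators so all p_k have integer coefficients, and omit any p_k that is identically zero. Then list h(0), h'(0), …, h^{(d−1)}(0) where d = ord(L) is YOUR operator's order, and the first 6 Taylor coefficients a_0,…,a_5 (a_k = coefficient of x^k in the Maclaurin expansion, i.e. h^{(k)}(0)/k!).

f: a_k = 3, 0, -3/2, 0, 1/8, 0, …
g: a_k = 1, 4, 8, 32/3, 32/3, 128/15, …
h₀=f·g: eliminate ⇒ L₀, order ≤ 2·1.
h=h₀': d/dx-closure on L₀ ⇒ L.
L = 17 - 8·Dx + Dx^2  (order 2).
h: a_k = 12, 45, 78, 161/2, 101/2, 99/8, …
ICs: h(0) = 12, h′(0) = 45.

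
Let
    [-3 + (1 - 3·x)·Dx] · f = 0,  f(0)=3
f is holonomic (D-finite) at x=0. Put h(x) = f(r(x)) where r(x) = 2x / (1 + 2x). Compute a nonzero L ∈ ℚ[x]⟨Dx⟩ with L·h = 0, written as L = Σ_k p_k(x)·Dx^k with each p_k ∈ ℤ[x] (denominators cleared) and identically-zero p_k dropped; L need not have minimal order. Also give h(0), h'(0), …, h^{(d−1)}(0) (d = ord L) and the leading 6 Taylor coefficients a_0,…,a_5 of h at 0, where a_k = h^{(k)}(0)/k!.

L = 6 + (-1 + 2·x + 8·x^2)·Dx  (order 1).
h: a_k = 3, 18, 72, 288, 1152, 4608, …
ICs: h(0) = 3.

f: a_k = 3, 9, 27, 81, 243, 729, …
L₀ from L_f via x↦r, Dx↦r'^{-1}Dx.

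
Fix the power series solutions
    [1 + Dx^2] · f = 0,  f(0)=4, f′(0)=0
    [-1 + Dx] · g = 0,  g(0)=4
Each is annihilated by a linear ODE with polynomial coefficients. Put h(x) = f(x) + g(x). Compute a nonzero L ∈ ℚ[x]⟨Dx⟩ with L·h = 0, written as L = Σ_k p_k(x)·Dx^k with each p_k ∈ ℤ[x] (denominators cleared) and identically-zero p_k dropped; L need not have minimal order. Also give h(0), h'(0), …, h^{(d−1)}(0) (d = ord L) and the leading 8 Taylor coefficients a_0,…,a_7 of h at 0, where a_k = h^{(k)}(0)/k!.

f: a_k = 4, 0, -2, 0, 1/6, 0, -1/180, 0, …
g: a_k = 4, 4, 2, 2/3, 1/6, 1/30, 1/180, 1/1260, …
h₀=f+g: left-lcm gives L₀, ord ≤ 3.
L = -1 + Dx - Dx^2 + Dx^3  (order 3).
h: a_k = 8, 4, 0, 2/3, 1/3, 1/30, 0, 1/1260, …
ICs: h(0) = 8, h′(0) = 4, h′′(0) = 0.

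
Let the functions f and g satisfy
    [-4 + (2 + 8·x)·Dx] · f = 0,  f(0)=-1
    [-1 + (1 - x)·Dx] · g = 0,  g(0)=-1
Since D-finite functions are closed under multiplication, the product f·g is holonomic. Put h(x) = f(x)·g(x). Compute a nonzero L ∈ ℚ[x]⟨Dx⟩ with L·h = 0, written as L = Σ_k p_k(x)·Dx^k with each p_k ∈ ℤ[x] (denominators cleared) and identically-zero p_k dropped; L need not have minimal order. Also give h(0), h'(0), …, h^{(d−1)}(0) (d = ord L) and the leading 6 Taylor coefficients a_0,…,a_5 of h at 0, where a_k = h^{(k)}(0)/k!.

L = (3 + 2·x) + (-1 - 3·x + 4·x^2)·Dx  (order 1).
h: a_k = 1, 3, 1, 5, -5, 23, …
ICs: h(0) = 1.

f: a_k = -1, -2, 2, -4, 10, -28, …
g: a_k = -1, -1, -1, -1, -1, -1, …
Product ⇒ symmetric product L₀, ord ≤ 1.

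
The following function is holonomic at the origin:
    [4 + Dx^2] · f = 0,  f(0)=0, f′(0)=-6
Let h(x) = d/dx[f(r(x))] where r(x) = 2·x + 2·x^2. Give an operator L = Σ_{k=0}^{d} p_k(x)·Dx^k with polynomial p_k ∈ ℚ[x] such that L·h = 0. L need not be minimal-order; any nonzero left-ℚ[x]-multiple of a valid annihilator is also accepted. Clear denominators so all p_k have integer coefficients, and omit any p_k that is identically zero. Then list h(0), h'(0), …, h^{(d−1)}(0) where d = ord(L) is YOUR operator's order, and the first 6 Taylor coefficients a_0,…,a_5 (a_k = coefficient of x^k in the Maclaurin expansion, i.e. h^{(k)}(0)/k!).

L = (28 + 128·x + 384·x^2 + 512·x^3 + 256·x^4) + (-6 - 12·x)·Dx + (1 + 4·x + 4·x^2)·Dx^2  (order 2).
h: a_k = -12, -24, 96, 384, 352, -576, …
ICs: h(0) = -12, h′(0) = -24.

f: a_k = 0, -6, 0, 4, 0, -4/5, …
f∘r: x↦r, Dx↦Dx/r' in L_f ⇒ L₀.
h₀' ⇒ L via d/dx closure of L₀.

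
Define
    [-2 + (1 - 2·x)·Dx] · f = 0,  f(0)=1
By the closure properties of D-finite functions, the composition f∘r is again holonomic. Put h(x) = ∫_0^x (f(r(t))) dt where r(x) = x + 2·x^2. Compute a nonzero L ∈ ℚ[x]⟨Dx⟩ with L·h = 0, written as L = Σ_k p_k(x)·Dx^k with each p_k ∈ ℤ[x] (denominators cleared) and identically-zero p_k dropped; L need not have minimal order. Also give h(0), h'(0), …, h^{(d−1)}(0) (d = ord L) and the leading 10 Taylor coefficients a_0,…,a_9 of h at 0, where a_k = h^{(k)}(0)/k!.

f: a_k = 1, 2, 4, 8, 16, 32, 64, 128, 256, 512, …
Change of var in L_f (x↦r) gives L₀.
Integrate: L := L₀·Dx.
L = (2 + 8·x)·Dx + (-1 + 2·x + 4·x^2)·Dx^2  (order 2).
h: a_k = 0, 1, 1, 8/3, 6, 16, 128/3, 832/7, 336, 8704/9, …
ICs: h(0) = 0, h′(0) = 1.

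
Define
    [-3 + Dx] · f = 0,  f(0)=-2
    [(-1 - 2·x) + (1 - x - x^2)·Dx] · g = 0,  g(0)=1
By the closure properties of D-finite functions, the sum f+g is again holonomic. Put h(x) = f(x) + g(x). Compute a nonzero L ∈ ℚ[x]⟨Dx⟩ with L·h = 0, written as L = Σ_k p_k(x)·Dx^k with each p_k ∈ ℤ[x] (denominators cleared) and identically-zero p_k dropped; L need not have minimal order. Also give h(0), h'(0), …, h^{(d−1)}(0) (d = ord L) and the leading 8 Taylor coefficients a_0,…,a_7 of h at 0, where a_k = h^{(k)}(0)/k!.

f: a_k = -2, -6, -9, -9, -27/4, -81/20, -81/40, -243/280, …
g: a_k = 1, 1, 2, 3, 5, 8, 13, 21, …
Weyl lclm of L_f,L_g ⇒ L₀ (ord ≤ 2).
L = (3 + 9·x + 45·x^2 + 18·x^3) + (5 - 24·x - 15·x^2 + 18·x^3 + 9·x^4)·Dx + (-2 + 7·x - 8·x^3 - 3·x^4)·Dx^2  (order 2).
h: a_k = -1, -5, -7, -6, -7/4, 79/20, 439/40, 5637/280, …
ICs: h(0) = -1, h′(0) = -5.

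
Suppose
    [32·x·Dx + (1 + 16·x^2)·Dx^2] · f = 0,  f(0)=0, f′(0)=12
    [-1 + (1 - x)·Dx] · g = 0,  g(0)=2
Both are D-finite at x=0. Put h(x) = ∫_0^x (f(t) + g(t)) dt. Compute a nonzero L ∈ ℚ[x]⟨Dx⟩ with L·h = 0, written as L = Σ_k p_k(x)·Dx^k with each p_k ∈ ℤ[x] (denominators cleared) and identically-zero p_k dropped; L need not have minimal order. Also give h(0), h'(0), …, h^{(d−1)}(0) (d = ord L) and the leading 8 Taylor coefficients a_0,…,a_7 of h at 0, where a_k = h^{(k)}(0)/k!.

L = (32 - 128·x - 1536·x^2)·Dx^2 + (-19 + 32·x + 656·x^2 - 1536·x^3)·Dx^3 + (1 + 15·x + 240·x^3 - 256·x^4)·Dx^4  (order 4).
h: a_k = 0, 2, 7, 2/3, -31/2, 2/5, 1541/15, 2/7, …
ICs: h(0) = 0, h′(0) = 2, h′′(0) = 14, h′′′(0) = 4.

f: a_k = 0, 12, 0, -64, 0, 3072/5, 0, -49152/7, …
g: a_k = 2, 2, 2, 2, 2, 2, 2, 2, …
Sum ⇒ L₀ = lclm(L_f,L_g) in ℚ(x)⟨Dx⟩.
h=∫₀ˣh₀: take L = L₀·Dx.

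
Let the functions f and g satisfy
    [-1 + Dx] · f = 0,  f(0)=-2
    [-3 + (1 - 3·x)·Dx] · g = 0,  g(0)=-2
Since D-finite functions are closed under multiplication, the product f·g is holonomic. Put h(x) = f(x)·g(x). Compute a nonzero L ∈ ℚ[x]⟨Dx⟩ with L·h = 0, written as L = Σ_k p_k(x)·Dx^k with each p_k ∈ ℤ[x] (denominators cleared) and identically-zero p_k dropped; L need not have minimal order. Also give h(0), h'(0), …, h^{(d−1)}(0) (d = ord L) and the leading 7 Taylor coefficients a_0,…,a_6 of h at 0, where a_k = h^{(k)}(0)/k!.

f: a_k = -2, -2, -1, -1/3, -1/12, -1/60, -1/360, …
g: a_k = -2, -6, -18, -54, -162, -486, -1458, …
Sym-product of L_f,L_g gives L₀ (≤ ord 1).
L = (4 - 3·x) + (-1 + 3·x)·Dx  (order 1).
h: a_k = 4, 16, 50, 452/3, 2713/6, 20348/15, 732529/180, …
ICs: h(0) = 4.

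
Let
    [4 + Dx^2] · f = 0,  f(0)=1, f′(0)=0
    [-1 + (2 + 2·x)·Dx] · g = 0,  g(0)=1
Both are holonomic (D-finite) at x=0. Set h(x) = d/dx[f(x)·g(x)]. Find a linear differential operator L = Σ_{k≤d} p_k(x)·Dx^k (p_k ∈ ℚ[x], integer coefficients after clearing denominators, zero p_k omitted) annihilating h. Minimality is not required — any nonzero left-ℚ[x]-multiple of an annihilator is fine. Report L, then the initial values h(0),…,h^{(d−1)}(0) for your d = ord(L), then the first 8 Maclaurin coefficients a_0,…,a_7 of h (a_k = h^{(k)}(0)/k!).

f: a_k = 1, 0, -2, 0, 2/3, 0, -4/45, 0, …
g: a_k = 1, 1/2, -1/8, 1/16, -5/128, 7/256, -21/1024, 33/2048, …
Sym-product of L_f,L_g gives L₀ (≤ ord 2).
h₀' ⇒ L via d/dx closure of L₀.
L = (413 + 1344·x + 1696·x^2 + 1024·x^3 + 256·x^4) + (-52 - 180·x - 192·x^2 - 64·x^3)·Dx + (76 + 280·x + 396·x^2 + 256·x^3 + 64·x^4)·Dx^2  (order 2).
h: a_k = 1/2, -17/4, -45/16, 337/96, 905/768, -5281/7680, -26677/92160, 199649/1290240, …
ICs: h(0) = 1/2, h′(0) = -17/4.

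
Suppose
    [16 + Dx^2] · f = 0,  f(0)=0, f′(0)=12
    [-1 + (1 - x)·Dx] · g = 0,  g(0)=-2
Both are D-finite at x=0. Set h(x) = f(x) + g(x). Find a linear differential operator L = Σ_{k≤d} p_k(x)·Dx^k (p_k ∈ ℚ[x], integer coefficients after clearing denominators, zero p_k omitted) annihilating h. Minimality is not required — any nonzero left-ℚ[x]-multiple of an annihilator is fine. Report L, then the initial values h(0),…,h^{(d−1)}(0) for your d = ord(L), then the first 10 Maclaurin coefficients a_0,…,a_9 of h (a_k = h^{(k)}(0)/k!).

f: a_k = 0, 12, 0, -32, 0, 128/5, 0, -1024/105, 0, 2048/945, …
g: a_k = -2, -2, -2, -2, -2, -2, -2, -2, -2, -2, …
h₀=f+g: left-lcm gives L₀, ord ≤ 3.
L = (-176 + 256·x - 128·x^2) + (144 - 400·x + 384·x^2 - 128·x^3)·Dx + (-11 + 16·x - 8·x^2)·Dx^2 + (9 - 25·x + 24·x^2 - 8·x^3)·Dx^3  (order 3).
h: a_k = -2, 10, -2, -34, -2, 118/5, -2, -1234/105, -2, 158/945, …
ICs: h(0) = -2, h′(0) = 10, h′′(0) = -4.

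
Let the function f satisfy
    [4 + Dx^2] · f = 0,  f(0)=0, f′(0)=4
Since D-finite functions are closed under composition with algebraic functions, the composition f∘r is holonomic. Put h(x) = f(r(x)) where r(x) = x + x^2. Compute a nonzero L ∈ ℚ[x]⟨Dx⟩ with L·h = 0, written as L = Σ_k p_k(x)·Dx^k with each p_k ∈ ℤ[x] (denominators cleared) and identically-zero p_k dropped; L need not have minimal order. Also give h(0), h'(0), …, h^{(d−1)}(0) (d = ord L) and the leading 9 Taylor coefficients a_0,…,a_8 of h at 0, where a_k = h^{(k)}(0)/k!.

L = (4 + 24·x + 48·x^2 + 32·x^3) - 2·Dx + (1 + 2·x)·Dx^2  (order 2).
h: a_k = 0, 4, 4, -8/3, -8, -112/15, 0, 1664/315, 224/45, …
ICs: h(0) = 0, h′(0) = 4.

f: a_k = 0, 4, 0, -8/3, 0, 8/15, 0, -16/315, 0, …
f∘r: x↦r, Dx↦Dx/r' in L_f ⇒ L₀.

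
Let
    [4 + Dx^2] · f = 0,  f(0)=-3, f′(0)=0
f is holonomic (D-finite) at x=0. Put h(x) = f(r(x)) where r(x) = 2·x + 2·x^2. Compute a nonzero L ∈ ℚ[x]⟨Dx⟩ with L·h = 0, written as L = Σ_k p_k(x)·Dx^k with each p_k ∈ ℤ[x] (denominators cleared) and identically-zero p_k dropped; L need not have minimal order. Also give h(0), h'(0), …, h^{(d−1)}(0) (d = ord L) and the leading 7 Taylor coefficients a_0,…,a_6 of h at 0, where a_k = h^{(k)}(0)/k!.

L = (16 + 96·x + 192·x^2 + 128·x^3) - 2·Dx + (1 + 2·x)·Dx^2  (order 2).
h: a_k = -3, 0, 24, 48, -8, -128, -2624/15, …
ICs: h(0) = -3, h′(0) = 0.

f: a_k = -3, 0, 6, 0, -2, 0, 4/15, …
Change of var in L_f (x↦r) gives L₀.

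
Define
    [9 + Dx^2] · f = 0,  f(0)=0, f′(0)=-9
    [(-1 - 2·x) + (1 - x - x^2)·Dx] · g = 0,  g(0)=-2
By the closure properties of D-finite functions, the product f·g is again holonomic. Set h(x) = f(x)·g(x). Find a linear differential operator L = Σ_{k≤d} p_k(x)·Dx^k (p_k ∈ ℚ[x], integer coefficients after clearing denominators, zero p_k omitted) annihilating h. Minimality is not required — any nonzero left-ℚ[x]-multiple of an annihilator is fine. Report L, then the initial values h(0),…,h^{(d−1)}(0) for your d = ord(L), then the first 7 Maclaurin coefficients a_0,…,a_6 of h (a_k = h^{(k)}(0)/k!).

f: a_k = 0, -9, 0, 27/2, 0, -243/40, 0, …
g: a_k = -2, -2, -4, -6, -10, -16, -26, …
h₀=f·g: eliminate ⇒ L₀, order ≤ 2·1.
L = (-7 + 9·x + 9·x^2) + (2 + 4·x)·Dx + (-1 + x + x^2)·Dx^2  (order 2).
h: a_k = 0, 18, 18, 9, 27, 963/20, 1503/20, …
ICs: h(0) = 0, h′(0) = 18.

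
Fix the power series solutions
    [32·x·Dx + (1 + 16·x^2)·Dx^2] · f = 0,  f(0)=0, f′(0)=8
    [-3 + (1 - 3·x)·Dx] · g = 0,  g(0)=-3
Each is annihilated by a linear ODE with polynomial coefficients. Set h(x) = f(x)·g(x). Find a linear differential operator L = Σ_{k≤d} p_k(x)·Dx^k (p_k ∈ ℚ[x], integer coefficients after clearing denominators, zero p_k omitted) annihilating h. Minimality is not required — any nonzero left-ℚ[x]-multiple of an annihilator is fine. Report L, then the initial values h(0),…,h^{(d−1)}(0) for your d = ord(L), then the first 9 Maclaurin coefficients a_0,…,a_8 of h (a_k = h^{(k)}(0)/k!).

L = 96·x + (6 - 32·x + 192·x^2)·Dx + (-1 + 3·x - 16·x^2 + 48·x^3)·Dx^2  (order 2).
h: a_k = 0, -24, -72, -88, -264, -10104/5, -30312/5, -145032/35, -435096/35, …
ICs: h(0) = 0, h′(0) = -24.

f: a_k = 0, 8, 0, -128/3, 0, 2048/5, 0, -32768/7, 0, …
g: a_k = -3, -9, -27, -81, -243, -729, -2187, -6561, -19683, …
Sym-product of L_f,L_g gives L₀ (≤ ord 2).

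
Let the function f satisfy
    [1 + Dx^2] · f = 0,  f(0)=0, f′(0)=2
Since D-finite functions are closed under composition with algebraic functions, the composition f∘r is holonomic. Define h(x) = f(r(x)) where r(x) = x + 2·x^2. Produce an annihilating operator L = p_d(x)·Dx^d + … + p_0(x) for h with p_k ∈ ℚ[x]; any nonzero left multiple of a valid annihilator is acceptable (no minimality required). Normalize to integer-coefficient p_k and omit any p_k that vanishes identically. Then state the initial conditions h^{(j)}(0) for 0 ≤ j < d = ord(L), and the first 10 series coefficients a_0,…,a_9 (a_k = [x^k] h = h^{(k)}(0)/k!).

f: a_k = 0, 2, 0, -1/3, 0, 1/60, 0, -1/2520, 0, 1/181440, …
Substitute x→r, Dx→(1/r')Dx; clear ⇒ L₀.
L = (1 + 12·x + 48·x^2 + 64·x^3) - 4·Dx + (1 + 4·x)·Dx^2  (order 2).
h: a_k = 0, 2, 4, -1/3, -2, -239/60, -5/2, 1679/2520, 239/180, 235873/181440, …
ICs: h(0) = 0, h′(0) = 2.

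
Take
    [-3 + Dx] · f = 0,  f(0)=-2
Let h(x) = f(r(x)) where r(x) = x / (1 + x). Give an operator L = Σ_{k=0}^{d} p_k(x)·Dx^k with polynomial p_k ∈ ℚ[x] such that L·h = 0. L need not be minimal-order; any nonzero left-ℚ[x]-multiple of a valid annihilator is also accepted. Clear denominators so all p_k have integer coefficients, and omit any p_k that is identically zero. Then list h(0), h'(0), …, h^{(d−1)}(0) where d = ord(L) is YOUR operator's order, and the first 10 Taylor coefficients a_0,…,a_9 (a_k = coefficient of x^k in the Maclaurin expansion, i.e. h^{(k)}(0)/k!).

f: a_k = -2, -6, -9, -9, -27/4, -81/20, -81/40, -243/280, -729/2240, -243/2240, …
f∘r: x↦r, Dx↦Dx/r' in L_f ⇒ L₀.
L = -3 + (1 + 2·x + x^2)·Dx  (order 1).
h: a_k = -2, -6, -3, 3, -3/4, -21/20, 69/40, -411/280, 1623/2240, 213/2240, …
ICs: h(0) = -2.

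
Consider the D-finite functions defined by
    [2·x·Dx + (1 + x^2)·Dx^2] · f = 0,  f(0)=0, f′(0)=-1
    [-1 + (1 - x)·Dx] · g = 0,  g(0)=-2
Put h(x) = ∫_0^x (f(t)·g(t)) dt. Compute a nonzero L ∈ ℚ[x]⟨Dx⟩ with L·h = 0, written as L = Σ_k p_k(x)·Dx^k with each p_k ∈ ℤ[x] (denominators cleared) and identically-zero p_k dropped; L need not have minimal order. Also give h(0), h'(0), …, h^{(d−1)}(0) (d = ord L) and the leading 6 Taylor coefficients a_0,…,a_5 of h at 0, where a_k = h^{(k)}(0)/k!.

L = 2·x·Dx + (2 - 2·x + 4·x^2)·Dx^2 + (-1 + x - x^2 + x^3)·Dx^3  (order 3).
h: a_k = 0, 0, 1, 2/3, 1/3, 4/15, …
ICs: h(0) = 0, h′(0) = 0, h′′(0) = 2.

f: a_k = 0, -1, 0, 1/3, 0, -1/5, …
g: a_k = -2, -2, -2, -2, -2, -2, …
Sym-product of L_f,L_g gives L₀ (≤ ord 2).
h=∫₀ˣh₀: take L = L₀·Dx.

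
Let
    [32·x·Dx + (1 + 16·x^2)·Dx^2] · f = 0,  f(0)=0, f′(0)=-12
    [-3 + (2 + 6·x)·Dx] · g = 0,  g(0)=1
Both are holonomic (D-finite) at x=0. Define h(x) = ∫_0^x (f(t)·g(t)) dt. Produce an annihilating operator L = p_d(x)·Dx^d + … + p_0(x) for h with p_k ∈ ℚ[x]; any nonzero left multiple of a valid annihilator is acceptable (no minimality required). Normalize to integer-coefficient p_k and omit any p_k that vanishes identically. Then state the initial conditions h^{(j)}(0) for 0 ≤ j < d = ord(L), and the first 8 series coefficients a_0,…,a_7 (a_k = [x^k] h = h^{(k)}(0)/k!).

L = (27 - 192·x - 144·x^2)·Dx + (-12 + 92·x + 576·x^2 + 576·x^3)·Dx^2 + (4 + 24·x + 100·x^2 + 384·x^3 + 576·x^4)·Dx^3  (order 3).
h: a_k = 0, 0, -6, -6, 155/8, 303/20, -34583/320, -285867/2240, …
ICs: h(0) = 0, h′(0) = 0, h′′(0) = -12.

f: a_k = 0, -12, 0, 64, 0, -3072/5, 0, 49152/7, …
g: a_k = 1, 3/2, -9/8, 27/16, -405/128, 1701/256, -15309/1024, 72171/2048, …
Sym-product of L_f,L_g gives L₀ (≤ ord 2).
h=∫₀ˣh₀: take L = L₀·Dx.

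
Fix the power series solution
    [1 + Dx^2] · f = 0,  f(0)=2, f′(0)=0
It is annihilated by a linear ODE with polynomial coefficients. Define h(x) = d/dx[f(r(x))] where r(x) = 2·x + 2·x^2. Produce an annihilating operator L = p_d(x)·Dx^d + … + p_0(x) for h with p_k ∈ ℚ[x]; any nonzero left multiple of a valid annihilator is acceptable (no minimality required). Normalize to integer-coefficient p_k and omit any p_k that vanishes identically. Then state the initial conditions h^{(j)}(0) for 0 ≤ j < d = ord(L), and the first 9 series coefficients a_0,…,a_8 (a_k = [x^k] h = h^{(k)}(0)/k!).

f: a_k = 2, 0, -1, 0, 1/12, 0, -1/360, 0, 1/20160, …
Change of var in L_f (x↦r) gives L₀.
h=h₀': d/dx-closure on L₀ ⇒ L.
L = (16 + 32·x + 96·x^2 + 128·x^3 + 64·x^4) + (-6 - 12·x)·Dx + (1 + 4·x + 4·x^2)·Dx^2  (order 2).
h: a_k = 0, -8, -24, -32/3, 80/3, 704/15, 448/15, -3328/315, -1088/35, …
ICs: h(0) = 0, h′(0) = -8.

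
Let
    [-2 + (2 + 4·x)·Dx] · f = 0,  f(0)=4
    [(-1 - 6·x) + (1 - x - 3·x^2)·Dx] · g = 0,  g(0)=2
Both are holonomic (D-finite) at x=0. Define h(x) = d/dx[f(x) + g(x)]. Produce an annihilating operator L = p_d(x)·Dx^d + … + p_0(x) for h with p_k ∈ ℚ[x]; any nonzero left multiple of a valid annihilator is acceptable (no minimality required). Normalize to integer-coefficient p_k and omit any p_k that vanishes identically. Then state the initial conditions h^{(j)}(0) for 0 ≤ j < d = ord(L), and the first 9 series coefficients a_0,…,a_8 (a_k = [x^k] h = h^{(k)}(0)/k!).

L = (-22 - 134·x - 312·x^2 - 324·x^3 - 270·x^4) + (-13 - 148·x - 565·x^2 - 1056·x^3 - 1251·x^4 - 810·x^5)·Dx + (3 + 16·x + 25·x^2 - 26·x^3 - 183·x^4 - 312·x^5 - 180·x^6)·Dx^2  (order 2).
h: a_k = 6, 12, 48, 142, 835/2, 2265/2, 12383/4, 32083/4, 674019/32, …
ICs: h(0) = 6, h′(0) = 12.

f: a_k = 4, 4, -2, 2, -5/2, 7/2, -21/4, 33/4, -429/32, …
g: a_k = 2, 2, 8, 14, 38, 80, 194, 434, 1016, …
Weyl lclm of L_f,L_g ⇒ L₀ (ord ≤ 2).
Differentiate: ansatz ord ≤ ord L₀ ⇒ L.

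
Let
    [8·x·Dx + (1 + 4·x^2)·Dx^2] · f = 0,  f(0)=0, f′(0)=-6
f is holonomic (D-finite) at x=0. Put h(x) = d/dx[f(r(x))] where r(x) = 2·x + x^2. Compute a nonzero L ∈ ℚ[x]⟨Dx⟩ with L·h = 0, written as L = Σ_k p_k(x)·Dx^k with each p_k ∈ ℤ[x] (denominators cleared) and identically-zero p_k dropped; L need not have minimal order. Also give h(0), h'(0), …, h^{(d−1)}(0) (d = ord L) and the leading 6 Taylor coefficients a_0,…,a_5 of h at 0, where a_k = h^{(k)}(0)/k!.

f: a_k = 0, -6, 0, 8, 0, -96/5, …
h₀=f(r): pull back L_f along r ⇒ L₀.
h=h₀': d/dx-closure on L₀ ⇒ L.
L = (-1 + 32·x + 64·x^2 + 48·x^3 + 12·x^4) + (1 + x + 16·x^2 + 32·x^3 + 20·x^4 + 4·x^5)·Dx  (order 1).
h: a_k = -12, -12, 192, 384, -2832, -9168, …
ICs: h(0) = -12.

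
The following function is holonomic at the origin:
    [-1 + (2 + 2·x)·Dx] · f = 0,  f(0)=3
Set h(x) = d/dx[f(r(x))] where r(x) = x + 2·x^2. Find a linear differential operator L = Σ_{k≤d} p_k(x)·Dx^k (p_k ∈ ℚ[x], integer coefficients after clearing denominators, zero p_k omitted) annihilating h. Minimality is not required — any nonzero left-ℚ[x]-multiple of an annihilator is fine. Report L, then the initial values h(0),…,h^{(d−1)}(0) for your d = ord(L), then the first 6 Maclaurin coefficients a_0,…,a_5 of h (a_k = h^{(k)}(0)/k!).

f: a_k = 3, 3/2, -3/8, 3/16, -15/128, 21/256, …
f∘r: x↦r, Dx↦Dx/r' in L_f ⇒ L₀.
h=h₀': d/dx-closure on L₀ ⇒ L.
L = 7 + (-2 - 10·x - 12·x^2 - 16·x^3)·Dx  (order 1).
h: a_k = 3/2, 21/4, -63/16, -63/32, 1785/256, -1701/512, …
ICs: h(0) = 3/2.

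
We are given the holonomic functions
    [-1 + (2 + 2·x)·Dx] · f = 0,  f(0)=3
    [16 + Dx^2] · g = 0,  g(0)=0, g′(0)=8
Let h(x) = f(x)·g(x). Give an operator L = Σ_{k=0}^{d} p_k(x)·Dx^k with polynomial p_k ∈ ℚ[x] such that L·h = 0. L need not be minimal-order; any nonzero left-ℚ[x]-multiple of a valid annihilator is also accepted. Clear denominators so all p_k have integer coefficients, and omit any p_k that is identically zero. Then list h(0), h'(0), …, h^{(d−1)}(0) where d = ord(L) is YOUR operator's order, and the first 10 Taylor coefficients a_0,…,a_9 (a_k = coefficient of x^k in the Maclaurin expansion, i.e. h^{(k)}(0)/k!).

L = (67 + 128·x + 64·x^2) + (-4 - 4·x)·Dx + (4 + 8·x + 4·x^2)·Dx^2  (order 2).
h: a_k = 0, 24, 12, -67, -61/2, 4661/80, 3561/160, -64235/2688, -212773/26880, 4467413/774144, …
ICs: h(0) = 0, h′(0) = 24.

f: a_k = 3, 3/2, -3/8, 3/16, -15/128, 21/256, -63/1024, 99/2048, -1287/32768, 2145/65536, …
g: a_k = 0, 8, 0, -64/3, 0, 256/15, 0, -2048/315, 0, 4096/2835, …
f·g: L₀ = L_f ⊗_s L_g, ord ≤ 1·2.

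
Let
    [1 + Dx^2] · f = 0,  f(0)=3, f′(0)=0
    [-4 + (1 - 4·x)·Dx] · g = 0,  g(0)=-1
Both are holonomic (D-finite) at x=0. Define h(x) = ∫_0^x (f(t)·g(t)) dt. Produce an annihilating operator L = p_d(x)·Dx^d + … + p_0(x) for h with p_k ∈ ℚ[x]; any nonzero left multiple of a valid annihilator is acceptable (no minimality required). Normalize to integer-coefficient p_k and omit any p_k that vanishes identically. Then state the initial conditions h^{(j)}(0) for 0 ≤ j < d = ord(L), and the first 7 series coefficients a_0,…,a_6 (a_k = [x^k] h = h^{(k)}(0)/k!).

f: a_k = 3, 0, -3/2, 0, 1/8, 0, -1/240, …
g: a_k = -1, -4, -16, -64, -256, -1024, -4096, …
h₀=f·g: eliminate ⇒ L₀, order ≤ 2·1.
∫: right-multiply L₀ by Dx.
L = (-1 + 4·x)·Dx + 8·Dx^2 + (-1 + 4·x)·Dx^3  (order 3).
h: a_k = 0, -3, -6, -31/2, -93/2, -5953/40, -5953/12, …
ICs: h(0) = 0, h′(0) = -3, h′′(0) = -12.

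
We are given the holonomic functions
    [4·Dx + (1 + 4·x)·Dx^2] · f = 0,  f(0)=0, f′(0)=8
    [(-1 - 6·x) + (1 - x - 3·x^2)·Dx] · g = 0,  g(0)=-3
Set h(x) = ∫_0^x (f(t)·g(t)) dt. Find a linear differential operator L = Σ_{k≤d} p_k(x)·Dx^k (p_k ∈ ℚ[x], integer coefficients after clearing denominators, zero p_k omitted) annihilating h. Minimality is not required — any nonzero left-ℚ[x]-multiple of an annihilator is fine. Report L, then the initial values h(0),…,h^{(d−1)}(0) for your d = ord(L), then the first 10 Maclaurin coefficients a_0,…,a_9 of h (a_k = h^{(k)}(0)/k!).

L = (10 + 48·x)·Dx + (-2 + 24·x + 60·x^2)·Dx^2 + (-1 - 3·x + 7·x^2 + 12·x^3)·Dx^3  (order 3).
h: a_k = 0, 0, -12, 8, -44, 56, -3692/15, 17296/35, -65689/35, 1558024/315, …
ICs: h(0) = 0, h′(0) = 0, h′′(0) = -24.

f: a_k = 0, 8, -16, 128/3, -128, 2048/5, -4096/3, 32768/7, -16384, 524288/9, …
g: a_k = -3, -3, -12, -21, -57, -120, -291, -651, -1524, -3477, …
Sym-product of L_f,L_g gives L₀ (≤ ord 2).
Integrate: L := L₀·Dx.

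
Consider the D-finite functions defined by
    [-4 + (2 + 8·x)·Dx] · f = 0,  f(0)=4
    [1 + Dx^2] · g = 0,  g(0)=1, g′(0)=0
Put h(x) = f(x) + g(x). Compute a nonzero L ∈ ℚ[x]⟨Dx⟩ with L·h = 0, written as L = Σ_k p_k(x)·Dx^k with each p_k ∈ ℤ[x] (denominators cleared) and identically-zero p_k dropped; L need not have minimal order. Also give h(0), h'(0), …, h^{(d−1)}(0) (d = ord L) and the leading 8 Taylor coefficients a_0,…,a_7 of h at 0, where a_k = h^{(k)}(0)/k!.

f: a_k = 4, 8, -8, 16, -40, 112, -336, 1056, …
g: a_k = 1, 0, -1/2, 0, 1/24, 0, -1/720, 0, …
h₀=f+g: left-lcm gives L₀, ord ≤ 3.
L = (-26 - 16·x - 32·x^2) + (-3 - 4·x + 48·x^2 + 64·x^3)·Dx + (-26 - 16·x - 32·x^2)·Dx^2 + (-3 - 4·x + 48·x^2 + 64·x^3)·Dx^3  (order 3).
h: a_k = 5, 8, -17/2, 16, -959/24, 112, -241921/720, 1056, …
ICs: h(0) = 5, h′(0) = 8, h′′(0) = -17.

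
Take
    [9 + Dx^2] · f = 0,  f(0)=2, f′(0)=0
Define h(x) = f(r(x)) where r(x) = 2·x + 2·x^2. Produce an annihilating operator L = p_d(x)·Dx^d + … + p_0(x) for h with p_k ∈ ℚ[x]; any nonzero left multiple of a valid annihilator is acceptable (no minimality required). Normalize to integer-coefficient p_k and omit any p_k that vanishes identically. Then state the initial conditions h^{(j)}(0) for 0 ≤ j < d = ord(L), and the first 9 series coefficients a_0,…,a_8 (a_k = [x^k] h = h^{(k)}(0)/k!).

L = (36 + 216·x + 432·x^2 + 288·x^3) - 2·Dx + (1 + 2·x)·Dx^2  (order 2).
h: a_k = 2, 0, -36, -72, 72, 432, 2592/5, -1728/5, -61344/35, …
ICs: h(0) = 2, h′(0) = 0.

f: a_k = 2, 0, -9, 0, 27/4, 0, -81/40, 0, 729/2240, …
Change of var in L_f (x↦r) gives L₀.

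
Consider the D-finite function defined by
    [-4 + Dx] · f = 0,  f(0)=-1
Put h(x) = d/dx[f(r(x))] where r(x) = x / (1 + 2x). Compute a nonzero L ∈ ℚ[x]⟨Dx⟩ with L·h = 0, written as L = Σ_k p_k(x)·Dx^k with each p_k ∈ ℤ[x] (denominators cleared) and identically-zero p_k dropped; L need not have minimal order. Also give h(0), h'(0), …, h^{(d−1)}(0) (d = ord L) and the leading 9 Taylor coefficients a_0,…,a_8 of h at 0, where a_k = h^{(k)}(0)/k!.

L = -8·x + (-1 - 4·x - 4·x^2)·Dx  (order 1).
h: a_k = -4, 0, 16, -128/3, 64, -512/15, -1280/9, 65536/105, -72704/45, …
ICs: h(0) = -4.

f: a_k = -1, -4, -8, -32/3, -32/3, -128/15, -256/45, -1024/315, -512/315, …
Change of var in L_f (x↦r) gives L₀.
Derive L from L₀ (diff closure).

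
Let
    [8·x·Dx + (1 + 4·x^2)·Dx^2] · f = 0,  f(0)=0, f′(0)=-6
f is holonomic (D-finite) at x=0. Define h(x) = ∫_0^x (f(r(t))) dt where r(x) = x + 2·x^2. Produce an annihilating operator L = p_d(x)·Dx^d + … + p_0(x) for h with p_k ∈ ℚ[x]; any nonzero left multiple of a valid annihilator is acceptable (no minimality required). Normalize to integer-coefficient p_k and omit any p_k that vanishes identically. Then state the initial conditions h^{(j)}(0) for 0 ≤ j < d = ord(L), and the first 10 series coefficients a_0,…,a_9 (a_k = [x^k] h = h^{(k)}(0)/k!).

L = (-4 + 8·x + 64·x^2 + 192·x^3 + 192·x^4)·Dx^2 + (1 + 4·x + 4·x^2 + 32·x^3 + 80·x^4 + 64·x^5)·Dx^3  (order 3).
h: a_k = 0, 0, -3, -4, 2, 48/5, 64/5, -128/7, -624/7, -256/3, …
ICs: h(0) = 0, h′(0) = 0, h′′(0) = -6.

f: a_k = 0, -6, 0, 8, 0, -96/5, 0, 384/7, 0, -512/3, …
Substitute x→r, Dx→(1/r')Dx; clear ⇒ L₀.
Integrate: L := L₀·Dx.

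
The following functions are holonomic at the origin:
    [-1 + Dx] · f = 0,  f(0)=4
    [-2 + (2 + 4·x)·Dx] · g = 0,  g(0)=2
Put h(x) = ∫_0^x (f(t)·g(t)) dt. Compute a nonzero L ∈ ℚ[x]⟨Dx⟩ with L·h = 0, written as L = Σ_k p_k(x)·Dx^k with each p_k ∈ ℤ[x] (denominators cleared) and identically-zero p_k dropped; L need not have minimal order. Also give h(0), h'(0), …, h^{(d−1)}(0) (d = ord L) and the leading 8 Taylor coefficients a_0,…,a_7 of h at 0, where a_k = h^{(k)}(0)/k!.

L = (-2 - 2·x)·Dx + (1 + 2·x)·Dx^2  (order 2).
h: a_k = 0, 8, 8, 8/3, 4/3, -4/15, 28/45, -244/315, …
ICs: h(0) = 0, h′(0) = 8.

f: a_k = 4, 4, 2, 2/3, 1/6, 1/30, 1/180, 1/1260, …
g: a_k = 2, 2, -1, 1, -5/4, 7/4, -21/8, 33/8, …
h₀=f·g: eliminate ⇒ L₀, order ≤ 1·1.
∫: right-multiply L₀ by Dx.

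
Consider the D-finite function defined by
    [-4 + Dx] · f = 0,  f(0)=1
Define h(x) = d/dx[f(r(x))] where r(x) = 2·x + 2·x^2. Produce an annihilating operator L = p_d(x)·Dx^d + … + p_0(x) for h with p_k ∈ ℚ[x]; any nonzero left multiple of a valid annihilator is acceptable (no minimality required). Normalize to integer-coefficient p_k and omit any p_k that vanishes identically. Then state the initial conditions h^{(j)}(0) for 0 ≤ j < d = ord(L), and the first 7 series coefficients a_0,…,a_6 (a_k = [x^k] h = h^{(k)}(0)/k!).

L = (10 + 32·x + 32·x^2) + (-1 - 2·x)·Dx  (order 1).
h: a_k = 8, 80, 448, 5504/3, 18176/3, 255488/15, 378880/9, …
ICs: h(0) = 8.

f: a_k = 1, 4, 8, 32/3, 32/3, 128/15, 256/45, …
f∘r: x↦r, Dx↦Dx/r' in L_f ⇒ L₀.
h₀' ⇒ L via d/dx closure of L₀.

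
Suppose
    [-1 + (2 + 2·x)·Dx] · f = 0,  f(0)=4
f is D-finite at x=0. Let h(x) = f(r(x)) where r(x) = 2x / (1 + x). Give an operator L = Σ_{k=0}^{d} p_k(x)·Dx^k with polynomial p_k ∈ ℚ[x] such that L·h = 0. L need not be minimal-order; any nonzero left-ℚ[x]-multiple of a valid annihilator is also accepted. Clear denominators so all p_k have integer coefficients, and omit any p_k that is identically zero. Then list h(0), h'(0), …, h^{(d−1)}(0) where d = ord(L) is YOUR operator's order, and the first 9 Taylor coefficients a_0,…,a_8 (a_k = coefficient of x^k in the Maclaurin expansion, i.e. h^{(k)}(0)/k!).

f: a_k = 4, 2, -1/2, 1/4, -5/32, 7/64, -21/256, 33/512, -429/8192, …
f∘r: x↦r, Dx↦Dx/r' in L_f ⇒ L₀.
L = -1 + (1 + 4·x + 3·x^2)·Dx  (order 1).
h: a_k = 4, 4, -6, 10, -37/2, 75/2, -327/4, 753/4, -14445/32, …
ICs: h(0) = 4.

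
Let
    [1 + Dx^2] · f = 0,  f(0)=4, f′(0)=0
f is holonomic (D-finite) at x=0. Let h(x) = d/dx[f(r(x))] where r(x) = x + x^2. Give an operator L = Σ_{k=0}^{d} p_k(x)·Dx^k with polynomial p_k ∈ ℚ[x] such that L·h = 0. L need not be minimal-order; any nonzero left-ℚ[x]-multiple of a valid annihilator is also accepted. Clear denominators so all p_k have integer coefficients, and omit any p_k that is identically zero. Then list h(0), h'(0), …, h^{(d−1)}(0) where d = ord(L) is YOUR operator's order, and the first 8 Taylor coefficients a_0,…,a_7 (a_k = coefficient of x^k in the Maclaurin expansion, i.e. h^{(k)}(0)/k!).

f: a_k = 4, 0, -2, 0, 1/6, 0, -1/180, 0, …
Substitute x→r, Dx→(1/r')Dx; clear ⇒ L₀.
h₀' ⇒ L via d/dx closure of L₀.
L = (13 + 8·x + 24·x^2 + 32·x^3 + 16·x^4) + (-6 - 12·x)·Dx + (1 + 4·x + 4·x^2)·Dx^2  (order 2).
h: a_k = 0, -4, -12, -22/3, 10/3, 179/30, 133/30, 841/1260, …
ICs: h(0) = 0, h′(0) = -4.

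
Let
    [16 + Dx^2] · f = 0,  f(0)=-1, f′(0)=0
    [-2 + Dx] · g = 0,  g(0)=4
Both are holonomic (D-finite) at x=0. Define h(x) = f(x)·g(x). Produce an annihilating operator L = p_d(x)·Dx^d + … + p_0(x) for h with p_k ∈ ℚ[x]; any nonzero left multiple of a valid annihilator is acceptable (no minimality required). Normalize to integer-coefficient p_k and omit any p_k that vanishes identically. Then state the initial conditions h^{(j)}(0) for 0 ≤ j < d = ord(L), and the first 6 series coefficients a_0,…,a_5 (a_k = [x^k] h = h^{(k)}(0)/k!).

f: a_k = -1, 0, 8, 0, -32/3, 0, …
g: a_k = 4, 8, 8, 16/3, 8/3, 16/15, …
Sym-product of L_f,L_g gives L₀ (≤ ord 2).
L = 20 - 4·Dx + Dx^2  (order 2).
h: a_k = -4, -8, 24, 176/3, 56/3, -656/15, …
ICs: h(0) = -4, h′(0) = -8.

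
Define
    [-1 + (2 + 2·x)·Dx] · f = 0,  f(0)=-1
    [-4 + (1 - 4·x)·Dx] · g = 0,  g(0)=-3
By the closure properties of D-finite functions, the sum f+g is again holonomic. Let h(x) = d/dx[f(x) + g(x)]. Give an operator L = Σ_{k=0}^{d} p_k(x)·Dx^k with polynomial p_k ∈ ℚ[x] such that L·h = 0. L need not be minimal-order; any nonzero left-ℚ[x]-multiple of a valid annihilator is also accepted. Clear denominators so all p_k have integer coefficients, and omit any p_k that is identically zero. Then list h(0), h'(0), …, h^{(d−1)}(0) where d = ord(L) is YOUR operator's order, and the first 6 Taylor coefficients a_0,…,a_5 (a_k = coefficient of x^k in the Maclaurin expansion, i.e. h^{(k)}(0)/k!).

f: a_k = -1, -1/2, 1/8, -1/16, 5/128, -7/256, …
g: a_k = -3, -12, -48, -192, -768, -3072, …
f+g: L₀ = lclm(L_f,L_g), ord ≤ 1+1.
Derive L from L₀ (diff closure).
L = (-216 - 96·x) + (-381 - 792·x - 336·x^2)·Dx + (34 - 78·x - 208·x^2 - 96·x^3)·Dx^2  (order 2).
h: a_k = -25/2, -383/4, -9219/16, -98299/32, -3932195/256, -37748673/512, …
ICs: h(0) = -25/2, h′(0) = -383/4.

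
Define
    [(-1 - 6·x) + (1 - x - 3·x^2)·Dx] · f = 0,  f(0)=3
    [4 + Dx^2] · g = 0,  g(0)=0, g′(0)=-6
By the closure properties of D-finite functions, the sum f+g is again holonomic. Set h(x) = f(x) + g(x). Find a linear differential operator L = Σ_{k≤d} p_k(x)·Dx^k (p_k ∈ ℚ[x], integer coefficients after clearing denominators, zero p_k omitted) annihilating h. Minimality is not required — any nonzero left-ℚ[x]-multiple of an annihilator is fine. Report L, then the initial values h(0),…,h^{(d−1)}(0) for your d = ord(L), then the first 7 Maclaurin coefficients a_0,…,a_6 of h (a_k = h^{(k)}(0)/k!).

f: a_k = 3, 3, 12, 21, 57, 120, 291, …
g: a_k = 0, -6, 0, 4, 0, -4/5, 0, …
Sum ⇒ L₀ = lclm(L_f,L_g) in ℚ(x)⟨Dx⟩.
L = (92 + 608·x + 512·x^2 + 1104·x^3 + 360·x^4 + 432·x^5) + (-24 + 4·x + 24·x^2 + 80·x^3 + 180·x^4 + 216·x^5 + 216·x^6)·Dx + (23 + 152·x + 128·x^2 + 276·x^3 + 90·x^4 + 108·x^5)·Dx^2 + (-6 + x + 6·x^2 + 20·x^3 + 45·x^4 + 54·x^5 + 54·x^6)·Dx^3  (order 3).
h: a_k = 3, -3, 12, 25, 57, 596/5, 291, …
ICs: h(0) = 3, h′(0) = -3, h′′(0) = 24.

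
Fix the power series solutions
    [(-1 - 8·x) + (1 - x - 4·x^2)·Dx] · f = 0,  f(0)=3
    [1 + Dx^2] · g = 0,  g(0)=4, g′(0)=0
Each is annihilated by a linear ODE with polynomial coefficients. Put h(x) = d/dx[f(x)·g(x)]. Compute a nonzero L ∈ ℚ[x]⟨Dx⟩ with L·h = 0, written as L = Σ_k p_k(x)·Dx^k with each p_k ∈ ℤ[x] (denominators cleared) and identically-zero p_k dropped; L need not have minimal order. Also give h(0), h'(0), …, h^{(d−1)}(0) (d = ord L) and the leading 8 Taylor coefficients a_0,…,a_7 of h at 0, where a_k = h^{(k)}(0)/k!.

f: a_k = 3, 3, 15, 27, 87, 195, 543, 1323, …
g: a_k = 4, 0, -2, 0, 1/6, 0, -1/180, 0, …
Sym-product of L_f,L_g gives L₀ (≤ ord 2).
h₀' ⇒ L via d/dx closure of L₀.
L = (159 - 2·x - 7·x^2 + 8·x^3 + 16·x^4) + (22 + 178·x + 24·x^2 + 64·x^3)·Dx + (-7 + 6·x + 25·x^2 + 8·x^3 + 16·x^4)·Dx^2  (order 2).
h: a_k = 12, 108, 306, 1274, 7265/2, 120029/10, 2060723/60, 14457427/140, …
ICs: h(0) = 12, h′(0) = 108.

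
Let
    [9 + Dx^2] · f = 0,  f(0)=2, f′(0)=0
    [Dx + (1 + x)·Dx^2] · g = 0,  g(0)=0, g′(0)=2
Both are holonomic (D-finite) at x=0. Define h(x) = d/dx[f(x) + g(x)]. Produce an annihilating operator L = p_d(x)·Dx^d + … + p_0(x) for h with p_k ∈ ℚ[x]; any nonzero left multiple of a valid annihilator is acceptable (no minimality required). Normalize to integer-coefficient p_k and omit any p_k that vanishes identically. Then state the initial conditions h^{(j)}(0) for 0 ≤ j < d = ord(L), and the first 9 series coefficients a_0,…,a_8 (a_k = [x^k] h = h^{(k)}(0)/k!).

f: a_k = 2, 0, -9, 0, 27/4, 0, -81/40, 0, 729/2240, …
g: a_k = 0, 2, -1, 2/3, -1/2, 2/5, -1/3, 2/7, -1/4, …
h₀=f+g: left-lcm gives L₀, ord ≤ 4.
Derive L from L₀ (diff closure).
L = (135 + 162·x + 81·x^2) + (99 + 261·x + 243·x^2 + 81·x^3)·Dx + (15 + 18·x + 9·x^2)·Dx^2 + (11 + 29·x + 27·x^2 + 9·x^3)·Dx^3  (order 3).
h: a_k = 2, -20, 2, 25, 2, -283/20, 2, 169/280, 2, …
ICs: h(0) = 2, h′(0) = -20, h′′(0) = 4.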